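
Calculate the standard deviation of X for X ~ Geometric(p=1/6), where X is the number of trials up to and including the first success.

For X ~ Geometric(p=1/6), where X is the number of trials up to and including the first success:
Var(X) = 30
SD(X) = √(Var(X)) = √(30) = \sqrt{30}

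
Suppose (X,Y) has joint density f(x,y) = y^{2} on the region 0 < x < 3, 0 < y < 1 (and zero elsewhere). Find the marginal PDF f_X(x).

f_X(x) = ∫_0^1 f(x,y) dy
= ∫_0^1 y^{2} dy
= \frac{1}{3} for 0 < x < 3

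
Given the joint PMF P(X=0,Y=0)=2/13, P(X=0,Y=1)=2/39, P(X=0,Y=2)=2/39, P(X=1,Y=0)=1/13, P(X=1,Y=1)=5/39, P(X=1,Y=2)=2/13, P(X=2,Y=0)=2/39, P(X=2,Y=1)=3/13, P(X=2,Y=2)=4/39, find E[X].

First find marginal of X:
P(X=0) = 10/39
P(X=1) = 14/39
P(X=2) = 5/13
E[X] = 0 × 10/39 + 1 × 14/39 + 2 × 5/13 = 44/39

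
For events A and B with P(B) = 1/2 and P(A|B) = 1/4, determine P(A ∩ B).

By definition, P(A|B) = P(A ∩ B) / P(B)
So P(A ∩ B) = P(A|B) × P(B)
= 1/4 × 1/2
= 1/8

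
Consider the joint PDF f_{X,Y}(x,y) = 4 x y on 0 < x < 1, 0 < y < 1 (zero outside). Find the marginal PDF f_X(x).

f_X(x) = ∫_0^1 f(x,y) dy
= ∫_0^1 4 x y dy
= 2 x for 0 < x < 1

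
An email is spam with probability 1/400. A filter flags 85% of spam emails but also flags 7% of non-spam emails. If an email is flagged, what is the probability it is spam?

Let D = the rare event, + = positive/flagged.
P(D) = 1/400
P(+|D) = 85/100 = 17/20
P(+|D') = 7/100
P(+) = P(+|D)P(D) + P(+|D')P(D')
     = \frac{17}{20} × \frac{1}{400} + \frac{7}{100} × \frac{399}{400}
     = \frac{1439}{20000}
P(D|+) = P(+|D)P(D)/P(+) = \frac{85}{2878}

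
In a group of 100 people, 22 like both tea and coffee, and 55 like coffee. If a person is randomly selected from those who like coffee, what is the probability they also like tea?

P(A ∩ B) = 22/100 = 11/50
P(B) = 55/100 = 11/20
P(A|B) = P(A ∩ B) / P(B) = (11/50) / (11/20) = 2/5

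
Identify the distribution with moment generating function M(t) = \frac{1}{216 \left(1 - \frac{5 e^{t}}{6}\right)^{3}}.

The MGF M(t) = \frac{1}{216 \left(1 - \frac{5 e^{t}}{6}\right)^{3}} is the standard form for the NegativeBinomial distribution.
Comparing with the known MGF formula identifies: NegBin(r=3, p=1/6), X = failures before r-th success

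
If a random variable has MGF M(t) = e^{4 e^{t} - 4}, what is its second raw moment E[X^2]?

To find E[X^2], compute M^(2)(0):
M^(1)(t) = 4 e^{t} e^{4 e^{t} - 4}
M^(2)(t) = 16 e^{2 t} e^{4 e^{t} - 4} + 4 e^{t} e^{4 e^{t} - 4}
M^(2)(0) = 20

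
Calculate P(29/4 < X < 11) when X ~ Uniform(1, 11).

P(29/4 < X < 11) = ∫_{29/4}^{11} f(x) dx
where f(x) = \frac{1}{10}
= \frac{3}{8}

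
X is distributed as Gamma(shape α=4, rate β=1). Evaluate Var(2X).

For X ~ Gamma(shape α=4, rate β=1):
Var(X) = 4
Var(2X) = (2)² × Var(X) = 4 × 4 = 16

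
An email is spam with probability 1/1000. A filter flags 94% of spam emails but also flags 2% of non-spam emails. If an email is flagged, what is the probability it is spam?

Let D = the rare event, + = positive/flagged.
P(D) = 1/1000
P(+|D) = 94/100 = 47/50
P(+|D') = 2/100 = 1/50
P(+) = P(+|D)P(D) + P(+|D')P(D')
     = \frac{47}{50} × \frac{1}{1000} + \frac{1}{50} × \frac{999}{1000}
     = \frac{523}{25000}
P(D|+) = P(+|D)P(D)/P(+) = \frac{47}{1046}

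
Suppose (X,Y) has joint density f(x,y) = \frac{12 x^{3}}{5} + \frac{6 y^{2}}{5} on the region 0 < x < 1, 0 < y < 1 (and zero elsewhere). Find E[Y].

E[Y] = ∫_0^1 ∫_0^1 y × f(x,y) dx dy
= \frac{3}{5}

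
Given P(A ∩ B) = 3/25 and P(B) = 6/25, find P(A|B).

P(A|B) = P(A ∩ B) / P(B)
= (3/25) / (6/25)
= 1/2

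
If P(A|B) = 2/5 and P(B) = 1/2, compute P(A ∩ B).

By definition, P(A|B) = P(A ∩ B) / P(B)
So P(A ∩ B) = P(A|B) × P(B)
= 2/5 × 1/2
= 1/5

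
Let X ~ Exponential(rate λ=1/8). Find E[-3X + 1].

For X ~ Exponential(rate λ=1/8):
E[X] = 8
E[-3X + 1] = -3 × E[X] + 1 = -23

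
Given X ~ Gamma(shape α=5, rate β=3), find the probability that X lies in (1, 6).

P(1 < X < 6) = ∫_{1}^{6} f(x) dx
where f(x) = \frac{81 x^{4} e^{- 3 x}}{8}
= \frac{-44216 + 131 e^{15}}{8 e^{18}}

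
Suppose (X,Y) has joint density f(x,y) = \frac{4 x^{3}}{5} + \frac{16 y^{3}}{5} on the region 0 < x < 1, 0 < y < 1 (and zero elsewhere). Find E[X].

E[X] = ∫_0^1 ∫_0^1 x × f(x,y) dy dx
= ∫_0^1 ∫_0^1 x × (\frac{4 x^{3}}{5} + \frac{16 y^{3}}{5}) dy dx
= \frac{14}{25}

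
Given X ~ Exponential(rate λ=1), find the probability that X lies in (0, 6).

P(0 < X < 6) = ∫_{0}^{6} f(x) dx
where f(x) = e^{- x}
= 1 - e^{-6}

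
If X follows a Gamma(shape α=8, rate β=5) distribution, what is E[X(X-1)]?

E[X(X-1)] = E[X² - X] = E[X²] - E[X]
E[X] = \frac{8}{5}
E[X²] = Var(X) + (E[X])² = \frac{8}{25} + (\frac{8}{5})² = \frac{72}{25}
E[X(X-1)] = \frac{72}{25} - \frac{8}{5} = \frac{32}{25}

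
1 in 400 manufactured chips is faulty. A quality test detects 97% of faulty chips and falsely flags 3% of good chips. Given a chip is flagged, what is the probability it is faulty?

Let D = the rare event, + = positive/flagged.
P(D) = 1/400
P(+|D) = 97/100
P(+|D') = 3/100
P(+) = P(+|D)P(D) + P(+|D')P(D')
     = \frac{97}{100} × \frac{1}{400} + \frac{3}{100} × \frac{399}{400}
     = \frac{647}{20000}
P(D|+) = P(+|D)P(D)/P(+) = \frac{97}{1294}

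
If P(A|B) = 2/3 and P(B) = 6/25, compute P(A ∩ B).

By definition, P(A|B) = P(A ∩ B) / P(B)
So P(A ∩ B) = P(A|B) × P(B)
= 2/3 × 6/25
= 4/25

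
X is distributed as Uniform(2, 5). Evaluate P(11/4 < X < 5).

P(11/4 < X < 5) = ∫_{11/4}^{5} f(x) dx
where f(x) = \frac{1}{3}
= \frac{3}{4}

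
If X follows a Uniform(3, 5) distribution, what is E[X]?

For X ~ Uniform(3, 5), the expected value is:
E[X] = 4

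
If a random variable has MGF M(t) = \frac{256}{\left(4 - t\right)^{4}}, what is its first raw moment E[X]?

To find E[X], compute M^(1)(0):
M^(1)(t) = \frac{1024}{\left(4 - t\right)^{5}}
M^(1)(0) = 1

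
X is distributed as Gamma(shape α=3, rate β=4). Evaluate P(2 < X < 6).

P(2 < X < 6) = ∫_{2}^{6} f(x) dx
where f(x) = 32 x^{2} e^{- 4 x}
= \frac{-313 + 41 e^{16}}{e^{24}}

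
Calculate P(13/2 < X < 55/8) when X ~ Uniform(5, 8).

P(13/2 < X < 55/8) = ∫_{13/2}^{55/8} f(x) dx
where f(x) = \frac{1}{3}
= \frac{1}{8}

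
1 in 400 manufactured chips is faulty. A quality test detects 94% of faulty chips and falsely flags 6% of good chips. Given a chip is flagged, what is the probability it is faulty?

Let D = the rare event, + = positive/flagged.
P(D) = 1/400
P(+|D) = 94/100 = 47/50
P(+|D') = 6/100 = 3/50
P(+) = P(+|D)P(D) + P(+|D')P(D')
     = \frac{47}{50} × \frac{1}{400} + \frac{3}{50} × \frac{399}{400}
     = \frac{311}{5000}
P(D|+) = P(+|D)P(D)/P(+) = \frac{47}{1244}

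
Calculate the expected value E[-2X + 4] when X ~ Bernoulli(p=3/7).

For X ~ Bernoulli(p=3/7):
E[X] = \frac{3}{7}
E[-2X + 4] = -2 × E[X] + 4 = \frac{22}{7}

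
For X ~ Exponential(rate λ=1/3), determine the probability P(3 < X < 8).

P(3 < X < 8) = ∫_{3}^{8} f(x) dx
where f(x) = \frac{e^{- \frac{x}{3}}}{3}
= - \frac{1}{e^{\frac{8}{3}}} + e^{-1}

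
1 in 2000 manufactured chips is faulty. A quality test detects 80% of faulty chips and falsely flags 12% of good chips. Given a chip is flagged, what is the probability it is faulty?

Let D = the rare event, + = positive/flagged.
P(D) = 1/2000
P(+|D) = 80/100 = 4/5
P(+|D') = 12/100 = 3/25
P(+) = P(+|D)P(D) + P(+|D')P(D')
     = \frac{4}{5} × \frac{1}{2000} + \frac{3}{25} × \frac{1999}{2000}
     = \frac{6017}{50000}
P(D|+) = P(+|D)P(D)/P(+) = \frac{20}{6017}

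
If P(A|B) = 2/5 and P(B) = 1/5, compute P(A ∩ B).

By definition, P(A|B) = P(A ∩ B) / P(B)
So P(A ∩ B) = P(A|B) × P(B)
= 2/5 × 1/5
= 2/25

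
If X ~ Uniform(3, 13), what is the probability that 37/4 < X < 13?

P(37/4 < X < 13) = ∫_{37/4}^{13} f(x) dx
where f(x) = \frac{1}{10}
= \frac{3}{8}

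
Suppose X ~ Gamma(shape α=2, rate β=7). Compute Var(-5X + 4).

For X ~ Gamma(shape α=2, rate β=7):
Var(X) = \frac{2}{49}
Var(-5X + 4) = (-5)² × Var(X) = 25 × \frac{2}{49} = \frac{50}{49}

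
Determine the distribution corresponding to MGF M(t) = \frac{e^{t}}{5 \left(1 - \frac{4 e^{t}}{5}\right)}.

The MGF M(t) = \frac{e^{t}}{5 \left(1 - \frac{4 e^{t}}{5}\right)} is the standard form for the Geometric distribution.
Comparing with the known MGF formula identifies: Geometric(p=1/5), X = trial number of first success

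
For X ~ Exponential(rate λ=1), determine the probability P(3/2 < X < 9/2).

P(3/2 < X < 9/2) = ∫_{3/2}^{9/2} f(x) dx
where f(x) = e^{- x}
= - \frac{1 - e^{3}}{e^{\frac{9}{2}}}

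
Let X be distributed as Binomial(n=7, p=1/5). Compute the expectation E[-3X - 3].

For X ~ Binomial(n=7, p=1/5):
E[X] = \frac{7}{5}
E[-3X - 3] = -3 × E[X] - 3 = - \frac{36}{5}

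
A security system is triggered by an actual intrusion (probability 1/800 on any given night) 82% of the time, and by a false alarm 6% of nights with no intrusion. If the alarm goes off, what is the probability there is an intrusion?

Let D = the rare event, + = positive/flagged.
P(D) = 1/800
P(+|D) = 82/100 = 41/50
P(+|D') = 6/100 = 3/50
P(+) = P(+|D)P(D) + P(+|D')P(D')
     = \frac{41}{50} × \frac{1}{800} + \frac{3}{50} × \frac{799}{800}
     = \frac{1219}{20000}
P(D|+) = P(+|D)P(D)/P(+) = \frac{41}{2438}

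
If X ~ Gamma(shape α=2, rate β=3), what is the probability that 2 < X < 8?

P(2 < X < 8) = ∫_{2}^{8} f(x) dx
where f(x) = 9 x e^{- 3 x}
= \frac{-25 + 7 e^{18}}{e^{24}}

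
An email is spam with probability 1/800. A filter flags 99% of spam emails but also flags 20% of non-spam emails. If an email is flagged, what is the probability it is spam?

Let D = the rare event, + = positive/flagged.
P(D) = 1/800
P(+|D) = 99/100
P(+|D') = 20/100 = 1/5
P(+) = P(+|D)P(D) + P(+|D')P(D')
     = \frac{99}{100} × \frac{1}{800} + \frac{1}{5} × \frac{799}{800}
     = \frac{16079}{80000}
P(D|+) = P(+|D)P(D)/P(+) = \frac{99}{16079}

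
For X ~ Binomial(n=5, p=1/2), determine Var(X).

For X ~ Binomial(n=5, p=1/2):
Var(X) = \frac{5}{4}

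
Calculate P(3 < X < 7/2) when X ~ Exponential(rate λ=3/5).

P(3 < X < 7/2) = ∫_{3}^{7/2} f(x) dx
where f(x) = \frac{3 e^{- \frac{3 x}{5}}}{5}
= - \frac{1}{e^{\frac{21}{10}}} + e^{- \frac{9}{5}}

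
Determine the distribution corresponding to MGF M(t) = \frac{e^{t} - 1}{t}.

The MGF M(t) = \frac{e^{t} - 1}{t} is the standard form for the Uniform distribution.
Comparing with the known MGF formula identifies: Uniform(0, 1)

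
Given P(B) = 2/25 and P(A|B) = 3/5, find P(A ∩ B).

By definition, P(A|B) = P(A ∩ B) / P(B)
So P(A ∩ B) = P(A|B) × P(B)
= 3/5 × 2/25
= 6/125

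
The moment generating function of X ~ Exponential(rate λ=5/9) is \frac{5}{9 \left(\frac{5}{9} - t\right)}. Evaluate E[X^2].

To find E[X^2], compute M^(2)(0):
M^(1)(t) = \frac{5}{9 \left(\frac{5}{9} - t\right)^{2}}
M^(2)(t) = \frac{10}{9 \left(\frac{5}{9} - t\right)^{3}}
M^(2)(0) = \frac{162}{25}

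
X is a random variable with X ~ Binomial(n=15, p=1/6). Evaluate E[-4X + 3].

For X ~ Binomial(n=15, p=1/6):
E[X] = \frac{5}{2}
E[-4X + 3] = -4 × E[X] + 3 = -7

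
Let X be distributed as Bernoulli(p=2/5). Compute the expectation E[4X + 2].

For X ~ Bernoulli(p=2/5):
E[X] = \frac{2}{5}
E[4X + 2] = 4 × E[X] + 2 = \frac{18}{5}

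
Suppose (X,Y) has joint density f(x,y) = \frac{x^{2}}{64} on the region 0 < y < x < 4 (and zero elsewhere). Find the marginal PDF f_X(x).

f_X(x) = ∫_0^x \frac{x^{2}}{64} dy = \frac{x^{3}}{64}
for 0 < x < 4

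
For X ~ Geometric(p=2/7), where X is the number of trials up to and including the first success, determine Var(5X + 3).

For X ~ Geometric(p=2/7), where X is the number of trials up to and including the first success:
Var(X) = \frac{35}{4}
Var(5X + 3) = (5)² × Var(X) = 25 × \frac{35}{4} = \frac{875}{4}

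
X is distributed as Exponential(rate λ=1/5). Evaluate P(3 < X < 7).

P(3 < X < 7) = ∫_{3}^{7} f(x) dx
where f(x) = \frac{e^{- \frac{x}{5}}}{5}
= - \frac{1 - e^{\frac{4}{5}}}{e^{\frac{7}{5}}}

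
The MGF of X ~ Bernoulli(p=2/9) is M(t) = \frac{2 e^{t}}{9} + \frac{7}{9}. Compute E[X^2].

To find E[X^2], compute M^(2)(0):
M^(1)(t) = \frac{2 e^{t}}{9}
M^(2)(t) = \frac{2 e^{t}}{9}
M^(2)(0) = \frac{2}{9}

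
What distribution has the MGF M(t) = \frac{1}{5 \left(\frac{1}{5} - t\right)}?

The MGF M(t) = \frac{1}{5 \left(\frac{1}{5} - t\right)} is the standard form for the Exponential distribution.
Comparing with the known MGF formula identifies: Exponential(rate λ=1/5)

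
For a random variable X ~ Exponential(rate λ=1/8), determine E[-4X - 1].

For X ~ Exponential(rate λ=1/8):
E[X] = 8
E[-4X - 1] = -4 × E[X] - 1 = -33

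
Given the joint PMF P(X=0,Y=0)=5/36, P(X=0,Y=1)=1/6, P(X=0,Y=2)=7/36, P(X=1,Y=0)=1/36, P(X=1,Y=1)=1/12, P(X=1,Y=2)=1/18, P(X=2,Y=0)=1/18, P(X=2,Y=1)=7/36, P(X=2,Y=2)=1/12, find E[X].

First find marginal of X:
P(X=0) = 1/2
P(X=1) = 1/6
P(X=2) = 1/3
E[X] = 0 × 1/2 + 1 × 1/6 + 2 × 1/3 = 5/6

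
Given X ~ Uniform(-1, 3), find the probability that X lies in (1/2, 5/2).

P(1/2 < X < 5/2) = ∫_{1/2}^{5/2} f(x) dx
where f(x) = \frac{1}{4}
= \frac{1}{2}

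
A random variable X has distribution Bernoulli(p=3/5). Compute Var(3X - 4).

For X ~ Bernoulli(p=3/5):
Var(X) = \frac{6}{25}
Var(3X - 4) = (3)² × Var(X) = 9 × \frac{6}{25} = \frac{54}{25}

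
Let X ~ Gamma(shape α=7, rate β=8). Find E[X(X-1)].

E[X(X-1)] = E[X² - X] = E[X²] - E[X]
E[X] = \frac{7}{8}
E[X²] = Var(X) + (E[X])² = \frac{7}{64} + (\frac{7}{8})² = \frac{7}{8}
E[X(X-1)] = \frac{7}{8} - \frac{7}{8} = 0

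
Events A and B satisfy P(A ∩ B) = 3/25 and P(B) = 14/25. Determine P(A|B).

P(A|B) = P(A ∩ B) / P(B)
= (3/25) / (14/25)
= 3/14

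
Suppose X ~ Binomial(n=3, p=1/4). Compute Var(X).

For X ~ Binomial(n=3, p=1/4):
Var(X) = \frac{9}{16}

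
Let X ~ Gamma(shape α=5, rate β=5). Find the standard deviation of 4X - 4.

For X ~ Gamma(shape α=5, rate β=5):
Var(X) = \frac{1}{5}
SD(X) = √(Var(X)) = √(\frac{1}{5}) = \frac{\sqrt{5}}{5}
SD(4X - 4) = |4| × SD(X) = 4 × \frac{\sqrt{5}}{5} = \frac{4 \sqrt{5}}{5}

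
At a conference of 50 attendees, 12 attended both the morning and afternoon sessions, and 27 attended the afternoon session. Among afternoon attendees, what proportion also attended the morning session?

P(A ∩ B) = 12/50 = 6/25
P(B) = 27/50
P(A|B) = P(A ∩ B) / P(B) = (6/25) / (27/50) = 4/9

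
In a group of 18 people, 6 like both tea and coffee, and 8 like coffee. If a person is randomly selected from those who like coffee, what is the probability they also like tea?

P(A ∩ B) = 6/18 = 1/3
P(B) = 8/18 = 4/9
P(A|B) = P(A ∩ B) / P(B) = (1/3) / (4/9) = 3/4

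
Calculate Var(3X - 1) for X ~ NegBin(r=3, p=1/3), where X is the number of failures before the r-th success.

For X ~ NegBin(r=3, p=1/3), where X is the number of failures before the r-th success:
Var(X) = 18
Var(3X - 1) = (3)² × Var(X) = 9 × 18 = 162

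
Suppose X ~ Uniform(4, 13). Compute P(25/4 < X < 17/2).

P(25/4 < X < 17/2) = ∫_{25/4}^{17/2} f(x) dx
where f(x) = \frac{1}{9}
= \frac{1}{4}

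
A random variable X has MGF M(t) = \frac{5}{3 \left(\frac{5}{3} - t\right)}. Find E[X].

To find E[X], compute M^(1)(0):
M^(1)(t) = \frac{5}{3 \left(\frac{5}{3} - t\right)^{2}}
M^(1)(0) = \frac{3}{5}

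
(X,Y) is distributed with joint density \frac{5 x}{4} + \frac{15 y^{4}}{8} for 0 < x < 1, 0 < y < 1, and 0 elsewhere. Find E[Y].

E[Y] = ∫_0^1 ∫_0^1 y × f(x,y) dx dy
= \frac{5}{8}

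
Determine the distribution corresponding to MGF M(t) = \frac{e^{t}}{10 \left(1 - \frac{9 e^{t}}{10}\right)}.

The MGF M(t) = \frac{e^{t}}{10 \left(1 - \frac{9 e^{t}}{10}\right)} is the standard form for the Geometric distribution.
Comparing with the known MGF formula identifies: Geometric(p=1/10), X = trial number of first success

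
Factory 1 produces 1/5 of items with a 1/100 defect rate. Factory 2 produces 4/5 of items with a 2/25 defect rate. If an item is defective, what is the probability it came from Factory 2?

Using Bayes' theorem:
P(F1) = 1/5, P(D|F1) = 1/100
P(F2) = 4/5, P(D|F2) = 2/25
P(D) = P(D|F1)P(F1) + P(D|F2)P(F2)
     = \frac{33}{500}
P(F2|D) = P(D|F2)P(F2) / P(D)
= \frac{32}{33}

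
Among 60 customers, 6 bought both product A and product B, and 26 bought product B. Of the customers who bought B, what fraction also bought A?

P(A ∩ B) = 6/60 = 1/10
P(B) = 26/60 = 13/30
P(A|B) = P(A ∩ B) / P(B) = (1/10) / (13/30) = 3/13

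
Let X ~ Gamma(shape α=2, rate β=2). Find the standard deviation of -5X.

For X ~ Gamma(shape α=2, rate β=2):
Var(X) = \frac{1}{2}
SD(X) = √(Var(X)) = √(\frac{1}{2}) = \frac{\sqrt{2}}{2}
SD(-5X) = |-5| × SD(X) = 5 × \frac{\sqrt{2}}{2} = \frac{5 \sqrt{2}}{2}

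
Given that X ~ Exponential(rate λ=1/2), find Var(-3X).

For X ~ Exponential(rate λ=1/2):
Var(X) = 4
Var(-3X) = (-3)² × Var(X) = 9 × 4 = 36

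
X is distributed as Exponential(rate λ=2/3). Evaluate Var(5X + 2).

For X ~ Exponential(rate λ=2/3):
Var(X) = \frac{9}{4}
Var(5X + 2) = (5)² × Var(X) = 25 × \frac{9}{4} = \frac{225}{4}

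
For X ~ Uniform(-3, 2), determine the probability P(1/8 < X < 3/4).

P(1/8 < X < 3/4) = ∫_{1/8}^{3/4} f(x) dx
where f(x) = \frac{1}{5}
= \frac{1}{8}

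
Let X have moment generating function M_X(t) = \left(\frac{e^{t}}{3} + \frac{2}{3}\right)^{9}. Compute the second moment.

To find E[X^2], compute M^(2)(0):
M^(1)(t) = 3 \left(\frac{e^{t}}{3} + \frac{2}{3}\right)^{8} e^{t}
M^(2)(t) = 3 \left(\frac{e^{t}}{3} + \frac{2}{3}\right)^{8} e^{t} + 8 \left(\frac{e^{t}}{3} + \frac{2}{3}\right)^{7} e^{2 t}
M^(2)(0) = 11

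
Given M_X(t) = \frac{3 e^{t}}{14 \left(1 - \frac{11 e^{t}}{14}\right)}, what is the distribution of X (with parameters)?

The MGF M(t) = \frac{3 e^{t}}{14 \left(1 - \frac{11 e^{t}}{14}\right)} is the standard form for the Geometric distribution.
Comparing with the known MGF formula identifies: Geometric(p=3/14), X = trial number of first success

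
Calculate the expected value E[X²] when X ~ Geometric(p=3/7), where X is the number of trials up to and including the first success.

Using the identity E[X²] = Var(X) + (E[X])²:
E[X] = \frac{7}{3}
Var(X) = \frac{28}{9}
E[X²] = \frac{28}{9} + (\frac{7}{3})²
= \frac{77}{9}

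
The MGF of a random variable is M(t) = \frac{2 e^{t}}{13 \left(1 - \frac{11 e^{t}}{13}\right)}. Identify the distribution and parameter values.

The MGF M(t) = \frac{2 e^{t}}{13 \left(1 - \frac{11 e^{t}}{13}\right)} is the standard form for the Geometric distribution.
Comparing with the known MGF formula identifies: Geometric(p=2/13), X = trial number of first success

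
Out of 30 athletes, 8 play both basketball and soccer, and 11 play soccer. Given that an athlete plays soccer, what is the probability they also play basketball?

P(A ∩ B) = 8/30 = 4/15
P(B) = 11/30
P(A|B) = P(A ∩ B) / P(B) = (4/15) / (11/30) = 8/11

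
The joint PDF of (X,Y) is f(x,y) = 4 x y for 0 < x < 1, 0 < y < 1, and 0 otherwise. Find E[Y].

E[Y] = ∫_0^1 ∫_0^1 y × f(x,y) dx dy
= \frac{2}{3}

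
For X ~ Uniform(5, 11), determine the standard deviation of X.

For X ~ Uniform(5, 11):
Var(X) = 3
SD(X) = √(Var(X)) = √(3) = \sqrt{3}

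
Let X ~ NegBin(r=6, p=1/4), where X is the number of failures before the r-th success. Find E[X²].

Using the identity E[X²] = Var(X) + (E[X])²:
E[X] = 18
Var(X) = 72
E[X²] = 72 + (18)²
= 396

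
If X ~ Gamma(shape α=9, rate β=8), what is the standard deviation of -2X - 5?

For X ~ Gamma(shape α=9, rate β=8):
Var(X) = \frac{9}{64}
SD(X) = √(Var(X)) = √(\frac{9}{64}) = \frac{3}{8}
SD(-2X - 5) = |-2| × SD(X) = 2 × \frac{3}{8} = \frac{3}{4}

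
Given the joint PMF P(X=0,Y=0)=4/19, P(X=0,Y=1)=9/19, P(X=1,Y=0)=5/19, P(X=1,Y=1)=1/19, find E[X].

First find marginal of X:
P(X=0) = 13/19
P(X=1) = 6/19
E[X] = 0 × 13/19 + 1 × 6/19 = 6/19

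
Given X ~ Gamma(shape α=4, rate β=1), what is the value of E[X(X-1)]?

E[X(X-1)] = E[X² - X] = E[X²] - E[X]
E[X] = 4
E[X²] = Var(X) + (E[X])² = 4 + (4)² = 20
E[X(X-1)] = 20 - 4 = 16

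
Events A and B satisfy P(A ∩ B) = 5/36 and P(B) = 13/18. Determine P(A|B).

P(A|B) = P(A ∩ B) / P(B)
= (5/36) / (13/18)
= 5/26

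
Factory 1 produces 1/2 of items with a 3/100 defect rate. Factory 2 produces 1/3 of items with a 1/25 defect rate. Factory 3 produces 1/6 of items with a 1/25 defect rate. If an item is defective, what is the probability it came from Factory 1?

Using Bayes' theorem:
P(F1) = 1/2, P(D|F1) = 3/100
P(F2) = 1/3, P(D|F2) = 1/25
P(F3) = 1/6, P(D|F3) = 1/25
P(D) = P(D|F1)P(F1) + P(D|F2)P(F2) + P(D|F3)P(F3)
     = \frac{7}{200}
P(F1|D) = P(D|F1)P(F1) / P(D)
= \frac{3}{7}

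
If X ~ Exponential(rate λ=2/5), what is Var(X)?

For X ~ Exponential(rate λ=2/5):
Var(X) = \frac{25}{4}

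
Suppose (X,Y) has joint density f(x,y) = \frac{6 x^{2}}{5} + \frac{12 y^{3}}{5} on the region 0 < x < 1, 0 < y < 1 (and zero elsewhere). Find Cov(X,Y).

E[XY] = ∫∫ xy × f(x,y) dx dy = \frac{39}{100}
E[X] = \frac{3}{5}
E[Y] = \frac{17}{25}
Cov(X,Y) = E[XY] - E[X]E[Y] = - \frac{9}{500}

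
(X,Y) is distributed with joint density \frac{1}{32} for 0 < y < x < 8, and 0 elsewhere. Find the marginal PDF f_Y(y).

f_Y(y) = ∫_y^8 \frac{1}{32} dx = \frac{1}{4} - \frac{y}{32}
for 0 < y < 8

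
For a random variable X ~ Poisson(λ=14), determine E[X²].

Using the identity E[X²] = Var(X) + (E[X])²:
E[X] = 14
Var(X) = 14
E[X²] = 14 + (14)²
= 210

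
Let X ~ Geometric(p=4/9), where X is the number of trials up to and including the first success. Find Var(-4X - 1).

For X ~ Geometric(p=4/9), where X is the number of trials up to and including the first success:
Var(X) = \frac{45}{16}
Var(-4X - 1) = (-4)² × Var(X) = 16 × \frac{45}{16} = 45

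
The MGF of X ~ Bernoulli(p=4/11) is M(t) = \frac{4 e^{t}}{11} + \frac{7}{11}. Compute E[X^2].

To find E[X^2], compute M^(2)(0):
M^(1)(t) = \frac{4 e^{t}}{11}
M^(2)(t) = \frac{4 e^{t}}{11}
M^(2)(0) = \frac{4}{11}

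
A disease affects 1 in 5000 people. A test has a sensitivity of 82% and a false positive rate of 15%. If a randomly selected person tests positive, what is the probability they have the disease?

Let D = the rare event, + = positive/flagged.
P(D) = 1/5000
P(+|D) = 82/100 = 41/50
P(+|D') = 15/100 = 3/20
P(+) = P(+|D)P(D) + P(+|D')P(D')
     = \frac{41}{50} × \frac{1}{5000} + \frac{3}{20} × \frac{4999}{5000}
     = \frac{75067}{500000}
P(D|+) = P(+|D)P(D)/P(+) = \frac{82}{75067}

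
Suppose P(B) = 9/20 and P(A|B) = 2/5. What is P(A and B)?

By definition, P(A|B) = P(A ∩ B) / P(B)
So P(A ∩ B) = P(A|B) × P(B)
= 2/5 × 9/20
= 9/50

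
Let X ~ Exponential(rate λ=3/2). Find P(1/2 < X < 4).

P(1/2 < X < 4) = ∫_{1/2}^{4} f(x) dx
where f(x) = \frac{3 e^{- \frac{3 x}{2}}}{2}
= - \frac{1}{e^{6}} + e^{- \frac{3}{4}}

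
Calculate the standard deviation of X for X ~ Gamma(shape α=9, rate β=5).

For X ~ Gamma(shape α=9, rate β=5):
Var(X) = \frac{9}{25}
SD(X) = √(Var(X)) = √(\frac{9}{25}) = \frac{3}{5}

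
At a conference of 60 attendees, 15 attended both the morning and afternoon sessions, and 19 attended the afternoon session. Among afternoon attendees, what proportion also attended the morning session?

P(A ∩ B) = 15/60 = 1/4
P(B) = 19/60
P(A|B) = P(A ∩ B) / P(B) = (1/4) / (19/60) = 15/19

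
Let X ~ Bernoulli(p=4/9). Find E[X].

For X ~ Bernoulli(p=4/9), the expected value is:
E[X] = \frac{4}{9}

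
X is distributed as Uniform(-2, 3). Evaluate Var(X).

For X ~ Uniform(-2, 3):
Var(X) = \frac{25}{12}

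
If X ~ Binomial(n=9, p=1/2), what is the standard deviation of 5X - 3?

For X ~ Binomial(n=9, p=1/2):
Var(X) = \frac{9}{4}
SD(X) = √(Var(X)) = √(\frac{9}{4}) = \frac{3}{2}
SD(5X - 3) = |5| × SD(X) = 5 × \frac{3}{2} = \frac{15}{2}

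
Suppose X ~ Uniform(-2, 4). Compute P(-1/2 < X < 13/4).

P(-1/2 < X < 13/4) = ∫_{-1/2}^{13/4} f(x) dx
where f(x) = \frac{1}{6}
= \frac{5}{8}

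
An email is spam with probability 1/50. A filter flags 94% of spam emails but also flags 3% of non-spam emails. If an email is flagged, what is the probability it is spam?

Let D = the rare event, + = positive/flagged.
P(D) = 1/50
P(+|D) = 94/100 = 47/50
P(+|D') = 3/100
P(+) = P(+|D)P(D) + P(+|D')P(D')
     = \frac{47}{50} × \frac{1}{50} + \frac{3}{100} × \frac{49}{50}
     = \frac{241}{5000}
P(D|+) = P(+|D)P(D)/P(+) = \frac{94}{241}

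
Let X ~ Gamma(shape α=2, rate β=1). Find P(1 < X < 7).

P(1 < X < 7) = ∫_{1}^{7} f(x) dx
where f(x) = x e^{- x}
= \frac{2 \left(-4 + e^{6}\right)}{e^{7}}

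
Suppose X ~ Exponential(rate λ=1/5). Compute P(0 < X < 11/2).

P(0 < X < 11/2) = ∫_{0}^{11/2} f(x) dx
where f(x) = \frac{e^{- \frac{x}{5}}}{5}
= 1 - e^{- \frac{11}{10}}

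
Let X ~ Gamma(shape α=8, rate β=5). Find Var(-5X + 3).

For X ~ Gamma(shape α=8, rate β=5):
Var(X) = \frac{8}{25}
Var(-5X + 3) = (-5)² × Var(X) = 25 × \frac{8}{25} = 8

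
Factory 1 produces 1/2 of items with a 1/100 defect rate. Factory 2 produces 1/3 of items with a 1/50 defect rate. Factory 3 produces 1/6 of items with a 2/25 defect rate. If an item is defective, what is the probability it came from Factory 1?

Using Bayes' theorem:
P(F1) = 1/2, P(D|F1) = 1/100
P(F2) = 1/3, P(D|F2) = 1/50
P(F3) = 1/6, P(D|F3) = 2/25
P(D) = P(D|F1)P(F1) + P(D|F2)P(F2) + P(D|F3)P(F3)
     = \frac{1}{40}
P(F1|D) = P(D|F1)P(F1) / P(D)
= \frac{1}{5}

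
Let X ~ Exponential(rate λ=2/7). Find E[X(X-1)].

E[X(X-1)] = E[X² - X] = E[X²] - E[X]
E[X] = \frac{7}{2}
E[X²] = Var(X) + (E[X])² = \frac{49}{4} + (\frac{7}{2})² = \frac{49}{2}
E[X(X-1)] = \frac{49}{2} - \frac{7}{2} = 21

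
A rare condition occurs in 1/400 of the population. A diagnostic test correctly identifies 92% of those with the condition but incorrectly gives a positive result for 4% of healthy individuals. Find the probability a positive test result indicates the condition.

Let D = the rare event, + = positive/flagged.
P(D) = 1/400
P(+|D) = 92/100 = 23/25
P(+|D') = 4/100 = 1/25
P(+) = P(+|D)P(D) + P(+|D')P(D')
     = \frac{23}{25} × \frac{1}{400} + \frac{1}{25} × \frac{399}{400}
     = \frac{211}{5000}
P(D|+) = P(+|D)P(D)/P(+) = \frac{23}{422}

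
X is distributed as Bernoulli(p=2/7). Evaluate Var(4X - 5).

For X ~ Bernoulli(p=2/7):
Var(X) = \frac{10}{49}
Var(4X - 5) = (4)² × Var(X) = 16 × \frac{10}{49} = \frac{160}{49}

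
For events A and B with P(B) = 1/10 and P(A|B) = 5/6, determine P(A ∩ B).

By definition, P(A|B) = P(A ∩ B) / P(B)
So P(A ∩ B) = P(A|B) × P(B)
= 5/6 × 1/10
= 1/12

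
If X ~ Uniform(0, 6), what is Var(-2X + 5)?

For X ~ Uniform(0, 6):
Var(X) = 3
Var(-2X + 5) = (-2)² × Var(X) = 4 × 3 = 12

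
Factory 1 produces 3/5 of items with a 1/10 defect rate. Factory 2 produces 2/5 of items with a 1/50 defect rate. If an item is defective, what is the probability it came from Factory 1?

Using Bayes' theorem:
P(F1) = 3/5, P(D|F1) = 1/10
P(F2) = 2/5, P(D|F2) = 1/50
P(D) = P(D|F1)P(F1) + P(D|F2)P(F2)
     = \frac{17}{250}
P(F1|D) = P(D|F1)P(F1) / P(D)
= \frac{15}{17}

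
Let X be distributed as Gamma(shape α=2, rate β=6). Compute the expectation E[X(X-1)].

E[X(X-1)] = E[X² - X] = E[X²] - E[X]
E[X] = \frac{1}{3}
E[X²] = Var(X) + (E[X])² = \frac{1}{18} + (\frac{1}{3})² = \frac{1}{6}
E[X(X-1)] = \frac{1}{6} - \frac{1}{3} = - \frac{1}{6}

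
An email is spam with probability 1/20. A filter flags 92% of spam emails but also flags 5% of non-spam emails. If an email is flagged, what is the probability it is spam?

Let D = the rare event, + = positive/flagged.
P(D) = 1/20
P(+|D) = 92/100 = 23/25
P(+|D') = 5/100 = 1/20
P(+) = P(+|D)P(D) + P(+|D')P(D')
     = \frac{23}{25} × \frac{1}{20} + \frac{1}{20} × \frac{19}{20}
     = \frac{187}{2000}
P(D|+) = P(+|D)P(D)/P(+) = \frac{92}{187}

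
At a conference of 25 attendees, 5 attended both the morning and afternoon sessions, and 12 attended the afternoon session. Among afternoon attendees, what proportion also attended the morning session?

P(A ∩ B) = 5/25 = 1/5
P(B) = 12/25
P(A|B) = P(A ∩ B) / P(B) = (1/5) / (12/25) = 5/12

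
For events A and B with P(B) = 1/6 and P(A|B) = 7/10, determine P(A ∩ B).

By definition, P(A|B) = P(A ∩ B) / P(B)
So P(A ∩ B) = P(A|B) × P(B)
= 7/10 × 1/6
= 7/60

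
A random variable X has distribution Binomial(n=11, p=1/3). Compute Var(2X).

For X ~ Binomial(n=11, p=1/3):
Var(X) = \frac{22}{9}
Var(2X) = (2)² × Var(X) = 4 × \frac{22}{9} = \frac{88}{9}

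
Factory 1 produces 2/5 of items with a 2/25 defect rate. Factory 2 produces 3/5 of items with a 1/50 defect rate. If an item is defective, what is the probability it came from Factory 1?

Using Bayes' theorem:
P(F1) = 2/5, P(D|F1) = 2/25
P(F2) = 3/5, P(D|F2) = 1/50
P(D) = P(D|F1)P(F1) + P(D|F2)P(F2)
     = \frac{11}{250}
P(F1|D) = P(D|F1)P(F1) / P(D)
= \frac{8}{11}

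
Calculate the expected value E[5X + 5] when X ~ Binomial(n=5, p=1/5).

For X ~ Binomial(n=5, p=1/5):
E[X] = 1
E[5X + 5] = 5 × E[X] + 5 = 10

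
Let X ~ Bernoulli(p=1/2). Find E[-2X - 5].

For X ~ Bernoulli(p=1/2):
E[X] = \frac{1}{2}
E[-2X - 5] = -2 × E[X] - 5 = -6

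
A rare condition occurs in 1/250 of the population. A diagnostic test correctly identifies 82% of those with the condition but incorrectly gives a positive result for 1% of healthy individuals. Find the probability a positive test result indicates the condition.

Let D = the rare event, + = positive/flagged.
P(D) = 1/250
P(+|D) = 82/100 = 41/50
P(+|D') = 1/100
P(+) = P(+|D)P(D) + P(+|D')P(D')
     = \frac{41}{50} × \frac{1}{250} + \frac{1}{100} × \frac{249}{250}
     = \frac{331}{25000}
P(D|+) = P(+|D)P(D)/P(+) = \frac{82}{331}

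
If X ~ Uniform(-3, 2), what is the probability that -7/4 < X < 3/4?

P(-7/4 < X < 3/4) = ∫_{-7/4}^{3/4} f(x) dx
where f(x) = \frac{1}{5}
= \frac{1}{2}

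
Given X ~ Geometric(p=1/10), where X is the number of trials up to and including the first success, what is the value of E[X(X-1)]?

E[X(X-1)] = E[X² - X] = E[X²] - E[X]
E[X] = 10
E[X²] = Var(X) + (E[X])² = 90 + (10)² = 190
E[X(X-1)] = 190 - 10 = 180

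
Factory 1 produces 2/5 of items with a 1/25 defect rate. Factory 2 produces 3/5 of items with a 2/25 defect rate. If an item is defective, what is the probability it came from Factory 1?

Using Bayes' theorem:
P(F1) = 2/5, P(D|F1) = 1/25
P(F2) = 3/5, P(D|F2) = 2/25
P(D) = P(D|F1)P(F1) + P(D|F2)P(F2)
     = \frac{8}{125}
P(F1|D) = P(D|F1)P(F1) / P(D)
= \frac{1}{4}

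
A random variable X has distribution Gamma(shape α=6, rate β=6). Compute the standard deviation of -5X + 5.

For X ~ Gamma(shape α=6, rate β=6):
Var(X) = \frac{1}{6}
SD(X) = √(Var(X)) = √(\frac{1}{6}) = \frac{\sqrt{6}}{6}
SD(-5X + 5) = |-5| × SD(X) = 5 × \frac{\sqrt{6}}{6} = \frac{5 \sqrt{6}}{6}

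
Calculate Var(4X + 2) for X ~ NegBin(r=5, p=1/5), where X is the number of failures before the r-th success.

For X ~ NegBin(r=5, p=1/5), where X is the number of failures before the r-th success:
Var(X) = 100
Var(4X + 2) = (4)² × Var(X) = 16 × 100 = 1600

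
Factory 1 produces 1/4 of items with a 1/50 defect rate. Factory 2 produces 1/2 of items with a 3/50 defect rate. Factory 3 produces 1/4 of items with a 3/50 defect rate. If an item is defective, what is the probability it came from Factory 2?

Using Bayes' theorem:
P(F1) = 1/4, P(D|F1) = 1/50
P(F2) = 1/2, P(D|F2) = 3/50
P(F3) = 1/4, P(D|F3) = 3/50
P(D) = P(D|F1)P(F1) + P(D|F2)P(F2) + P(D|F3)P(F3)
     = \frac{1}{20}
P(F2|D) = P(D|F2)P(F2) / P(D)
= \frac{3}{5}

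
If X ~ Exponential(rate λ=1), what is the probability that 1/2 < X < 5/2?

P(1/2 < X < 5/2) = ∫_{1/2}^{5/2} f(x) dx
where f(x) = e^{- x}
= - \frac{1 - e^{2}}{e^{\frac{5}{2}}}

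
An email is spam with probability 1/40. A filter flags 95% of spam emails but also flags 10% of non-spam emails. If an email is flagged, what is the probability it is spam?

Let D = the rare event, + = positive/flagged.
P(D) = 1/40
P(+|D) = 95/100 = 19/20
P(+|D') = 10/100 = 1/10
P(+) = P(+|D)P(D) + P(+|D')P(D')
     = \frac{19}{20} × \frac{1}{40} + \frac{1}{10} × \frac{39}{40}
     = \frac{97}{800}
P(D|+) = P(+|D)P(D)/P(+) = \frac{19}{97}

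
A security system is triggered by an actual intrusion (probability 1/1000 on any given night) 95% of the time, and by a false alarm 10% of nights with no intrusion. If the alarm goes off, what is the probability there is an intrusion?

Let D = the rare event, + = positive/flagged.
P(D) = 1/1000
P(+|D) = 95/100 = 19/20
P(+|D') = 10/100 = 1/10
P(+) = P(+|D)P(D) + P(+|D')P(D')
     = \frac{19}{20} × \frac{1}{1000} + \frac{1}{10} × \frac{999}{1000}
     = \frac{2017}{20000}
P(D|+) = P(+|D)P(D)/P(+) = \frac{19}{2017}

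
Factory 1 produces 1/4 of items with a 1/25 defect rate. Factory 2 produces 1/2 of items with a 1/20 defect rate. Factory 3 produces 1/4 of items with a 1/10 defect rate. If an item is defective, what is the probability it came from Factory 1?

Using Bayes' theorem:
P(F1) = 1/4, P(D|F1) = 1/25
P(F2) = 1/2, P(D|F2) = 1/20
P(F3) = 1/4, P(D|F3) = 1/10
P(D) = P(D|F1)P(F1) + P(D|F2)P(F2) + P(D|F3)P(F3)
     = \frac{3}{50}
P(F1|D) = P(D|F1)P(F1) / P(D)
= \frac{1}{6}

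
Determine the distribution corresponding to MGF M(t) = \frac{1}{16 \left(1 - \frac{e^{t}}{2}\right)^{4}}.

The MGF M(t) = \frac{1}{16 \left(1 - \frac{e^{t}}{2}\right)^{4}} is the standard form for the NegativeBinomial distribution.
Comparing with the known MGF formula identifies: NegBin(r=4, p=1/2), X = failures before r-th success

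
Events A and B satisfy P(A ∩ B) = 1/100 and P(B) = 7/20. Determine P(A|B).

P(A|B) = P(A ∩ B) / P(B)
= (1/100) / (7/20)
= 1/35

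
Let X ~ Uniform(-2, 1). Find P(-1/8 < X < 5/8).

P(-1/8 < X < 5/8) = ∫_{-1/8}^{5/8} f(x) dx
where f(x) = \frac{1}{3}
= \frac{1}{4}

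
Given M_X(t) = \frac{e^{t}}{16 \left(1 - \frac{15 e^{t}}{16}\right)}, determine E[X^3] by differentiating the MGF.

To find E[X^3], compute M^(3)(0):
M^(1)(t) = \frac{e^{t}}{16 \left(1 - \frac{15 e^{t}}{16}\right)} + \frac{15 e^{2 t}}{256 \left(1 - \frac{15 e^{t}}{16}\right)^{2}}
M^(2)(t) = \frac{e^{t}}{16 \left(1 - \frac{15 e^{t}}{16}\right)} + \frac{45 e^{2 t}}{256 \left(1 - \frac{15 e^{t}}{16}\right)^{2}} + \frac{225 e^{3 t}}{2048 \left(1 - \frac{15 e^{t}}{16}\right)^{3}}
M^(3)(t) = \frac{e^{t}}{16 \left(1 - \frac{15 e^{t}}{16}\right)} + \frac{105 e^{2 t}}{256 \left(1 - \frac{15 e^{t}}{16}\right)^{2}} + \frac{675 e^{3 t}}{1024 \left(1 - \frac{15 e^{t}}{16}\right)^{3}} + \frac{10125 e^{4 t}}{32768 \left(1 - \frac{15 e^{t}}{16}\right)^{4}}
M^(3)(0) = 23056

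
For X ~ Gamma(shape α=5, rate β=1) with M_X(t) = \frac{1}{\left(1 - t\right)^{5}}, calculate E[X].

To find E[X], compute M^(1)(0):
M^(1)(t) = \frac{5}{\left(1 - t\right)^{6}}
M^(1)(0) = 5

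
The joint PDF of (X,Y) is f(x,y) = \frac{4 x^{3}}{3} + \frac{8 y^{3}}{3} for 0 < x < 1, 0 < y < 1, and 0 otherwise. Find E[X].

E[X] = ∫_0^1 ∫_0^1 x × f(x,y) dy dx
= ∫_0^1 ∫_0^1 x × (\frac{4 x^{3}}{3} + \frac{8 y^{3}}{3}) dy dx
= \frac{3}{5}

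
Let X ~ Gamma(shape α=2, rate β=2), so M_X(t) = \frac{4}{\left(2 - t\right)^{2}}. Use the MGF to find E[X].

To find E[X], compute M^(1)(0):
M^(1)(t) = \frac{8}{\left(2 - t\right)^{3}}
M^(1)(0) = 1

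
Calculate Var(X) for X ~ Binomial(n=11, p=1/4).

For X ~ Binomial(n=11, p=1/4):
Var(X) = \frac{33}{16}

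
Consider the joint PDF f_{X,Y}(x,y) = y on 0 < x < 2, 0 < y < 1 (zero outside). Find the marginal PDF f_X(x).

f_X(x) = ∫_0^1 f(x,y) dy
= ∫_0^1 y dy
= \frac{1}{2} for 0 < x < 2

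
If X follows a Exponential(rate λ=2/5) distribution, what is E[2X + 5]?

For X ~ Exponential(rate λ=2/5):
E[X] = \frac{5}{2}
E[2X + 5] = 2 × E[X] + 5 = 10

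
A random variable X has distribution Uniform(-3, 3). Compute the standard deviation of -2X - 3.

For X ~ Uniform(-3, 3):
Var(X) = 3
SD(X) = √(Var(X)) = √(3) = \sqrt{3}
SD(-2X - 3) = |-2| × SD(X) = 2 × \sqrt{3} = 2 \sqrt{3}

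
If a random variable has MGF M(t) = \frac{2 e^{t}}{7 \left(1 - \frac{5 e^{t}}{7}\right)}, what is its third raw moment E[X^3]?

To find E[X^3], compute M^(3)(0):
M^(1)(t) = \frac{2 e^{t}}{7 \left(1 - \frac{5 e^{t}}{7}\right)} + \frac{10 e^{2 t}}{49 \left(1 - \frac{5 e^{t}}{7}\right)^{2}}
M^(2)(t) = \frac{2 e^{t}}{7 \left(1 - \frac{5 e^{t}}{7}\right)} + \frac{30 e^{2 t}}{49 \left(1 - \frac{5 e^{t}}{7}\right)^{2}} + \frac{100 e^{3 t}}{343 \left(1 - \frac{5 e^{t}}{7}\right)^{3}}
M^(3)(t) = \frac{2 e^{t}}{7 \left(1 - \frac{5 e^{t}}{7}\right)} + \frac{10 e^{2 t}}{7 \left(1 - \frac{5 e^{t}}{7}\right)^{2}} + \frac{600 e^{3 t}}{343 \left(1 - \frac{5 e^{t}}{7}\right)^{3}} + \frac{1500 e^{4 t}}{2401 \left(1 - \frac{5 e^{t}}{7}\right)^{4}}
M^(3)(0) = \frac{749}{4}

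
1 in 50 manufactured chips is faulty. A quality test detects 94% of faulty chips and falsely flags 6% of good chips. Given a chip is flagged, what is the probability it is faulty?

Let D = the rare event, + = positive/flagged.
P(D) = 1/50
P(+|D) = 94/100 = 47/50
P(+|D') = 6/100 = 3/50
P(+) = P(+|D)P(D) + P(+|D')P(D')
     = \frac{47}{50} × \frac{1}{50} + \frac{3}{50} × \frac{49}{50}
     = \frac{97}{1250}
P(D|+) = P(+|D)P(D)/P(+) = \frac{47}{194}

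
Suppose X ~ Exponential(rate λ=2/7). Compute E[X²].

Using the identity E[X²] = Var(X) + (E[X])²:
E[X] = \frac{7}{2}
Var(X) = \frac{49}{4}
E[X²] = \frac{49}{4} + (\frac{7}{2})²
= \frac{49}{2}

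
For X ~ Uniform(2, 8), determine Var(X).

For X ~ Uniform(2, 8):
Var(X) = 3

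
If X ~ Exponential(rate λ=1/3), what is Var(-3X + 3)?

For X ~ Exponential(rate λ=1/3):
Var(X) = 9
Var(-3X + 3) = (-3)² × Var(X) = 9 × 9 = 81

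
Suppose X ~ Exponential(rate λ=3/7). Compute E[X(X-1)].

E[X(X-1)] = E[X² - X] = E[X²] - E[X]
E[X] = \frac{7}{3}
E[X²] = Var(X) + (E[X])² = \frac{49}{9} + (\frac{7}{3})² = \frac{98}{9}
E[X(X-1)] = \frac{98}{9} - \frac{7}{3} = \frac{77}{9}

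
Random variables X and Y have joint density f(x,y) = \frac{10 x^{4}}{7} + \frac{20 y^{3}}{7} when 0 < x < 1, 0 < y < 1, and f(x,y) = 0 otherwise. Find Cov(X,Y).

E[XY] = ∫∫ xy × f(x,y) dx dy = \frac{17}{42}
E[X] = \frac{25}{42}
E[Y] = \frac{5}{7}
Cov(X,Y) = E[XY] - E[X]E[Y] = - \frac{1}{49}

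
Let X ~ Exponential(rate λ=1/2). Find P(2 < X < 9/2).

P(2 < X < 9/2) = ∫_{2}^{9/2} f(x) dx
where f(x) = \frac{e^{- \frac{x}{2}}}{2}
= - \frac{1}{e^{\frac{9}{4}}} + e^{-1}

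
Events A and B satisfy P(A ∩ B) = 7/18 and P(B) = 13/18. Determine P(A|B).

P(A|B) = P(A ∩ B) / P(B)
= (7/18) / (13/18)
= 7/13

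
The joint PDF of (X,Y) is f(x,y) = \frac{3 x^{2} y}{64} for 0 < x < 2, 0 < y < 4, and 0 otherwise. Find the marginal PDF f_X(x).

f_X(x) = ∫_0^4 f(x,y) dy
= ∫_0^4 \frac{3 x^{2} y}{64} dy
= \frac{3 x^{2}}{8} for 0 < x < 2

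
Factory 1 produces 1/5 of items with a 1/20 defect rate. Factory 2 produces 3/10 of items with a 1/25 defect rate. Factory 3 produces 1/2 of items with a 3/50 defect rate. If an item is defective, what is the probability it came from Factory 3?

Using Bayes' theorem:
P(F1) = 1/5, P(D|F1) = 1/20
P(F2) = 3/10, P(D|F2) = 1/25
P(F3) = 1/2, P(D|F3) = 3/50
P(D) = P(D|F1)P(F1) + P(D|F2)P(F2) + P(D|F3)P(F3)
     = \frac{13}{250}
P(F3|D) = P(D|F3)P(F3) / P(D)
= \frac{15}{26}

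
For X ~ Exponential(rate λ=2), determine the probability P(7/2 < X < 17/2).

P(7/2 < X < 17/2) = ∫_{7/2}^{17/2} f(x) dx
where f(x) = 2 e^{- 2 x}
= - \frac{1 - e^{10}}{e^{17}}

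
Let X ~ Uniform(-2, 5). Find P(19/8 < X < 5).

P(19/8 < X < 5) = ∫_{19/8}^{5} f(x) dx
where f(x) = \frac{1}{7}
= \frac{3}{8}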